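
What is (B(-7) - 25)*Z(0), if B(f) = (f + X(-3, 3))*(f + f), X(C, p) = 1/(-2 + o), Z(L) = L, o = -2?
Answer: 0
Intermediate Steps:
X(C, p) = -1/4 (X(C, p) = 1/(-2 - 2) = 1/(-4) = -1/4)
B(f) = 2*f*(-1/4 + f) (B(f) = (f - 1/4)*(f + f) = (-1/4 + f)*(2*f) = 2*f*(-1/4 + f))
(B(-7) - 25)*Z(0) = ((1/2)*(-7)*(-1 + 4*(-7)) - 25)*0 = ((1/2)*(-7)*(-1 - 28) - 25)*0 = ((1/2)*(-7)*(-29) - 25)*0 = (203/2 - 25)*0 = (153/2)*0 = 0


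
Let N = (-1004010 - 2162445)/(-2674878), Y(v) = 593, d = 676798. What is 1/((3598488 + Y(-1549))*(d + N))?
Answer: 891626/2171871724361438673 ≈ 4.1053e-13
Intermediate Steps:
N = 1055485/891626 (N = -3166455*(-1/2674878) = 1055485/891626 ≈ 1.1838)
1/((3598488 + Y(-1549))*(d + N)) = 1/((3598488 + 593)*(676798 + 1055485/891626)) = 1/(3599081*(603451749033/891626)) = 1/(2171871724361438673/891626) = 891626/2171871724361438673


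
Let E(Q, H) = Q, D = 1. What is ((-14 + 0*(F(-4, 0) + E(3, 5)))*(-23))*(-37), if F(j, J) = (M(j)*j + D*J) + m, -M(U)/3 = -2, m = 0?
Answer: -11914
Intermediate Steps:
M(U) = 6 (M(U) = -3*(-2) = 6)
F(j, J) = J + 6*j (F(j, J) = (6*j + 1*J) + 0 = (6*j + J) + 0 = (J + 6*j) + 0 = J + 6*j)
((-14 + 0*(F(-4, 0) + E(3, 5)))*(-23))*(-37) = ((-14 + 0*((0 + 6*(-4)) + 3))*(-23))*(-37) = ((-14 + 0*((0 - 24) + 3))*(-23))*(-37) = ((-14 + 0*(-24 + 3))*(-23))*(-37) = ((-14 + 0*(-21))*(-23))*(-37) = ((-14 + 0)*(-23))*(-37) = -14*(-23)*(-37) = 322*(-37) = -11914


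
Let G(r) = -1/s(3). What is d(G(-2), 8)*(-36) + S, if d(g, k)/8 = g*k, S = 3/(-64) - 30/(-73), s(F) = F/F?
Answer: 10765989/4672 ≈ 2304.4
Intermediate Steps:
s(F) = 1
S = 1701/4672 (S = 3*(-1/64) - 30*(-1/73) = -3/64 + 30/73 = 1701/4672 ≈ 0.36408)
G(r) = -1 (G(r) = -1/1 = -1*1 = -1)
d(g, k) = 8*g*k (d(g, k) = 8*(g*k) = 8*g*k)
d(G(-2), 8)*(-36) + S = (8*(-1)*8)*(-36) + 1701/4672 = -64*(-36) + 1701/4672 = 2304 + 1701/4672 = 10765989/4672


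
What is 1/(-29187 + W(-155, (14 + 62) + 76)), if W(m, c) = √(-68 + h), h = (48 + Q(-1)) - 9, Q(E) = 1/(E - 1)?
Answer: -58374/1703761997 - I*√118/1703761997 ≈ -3.4262e-5 - 6.3758e-9*I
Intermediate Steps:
Q(E) = 1/(-1 + E)
h = 77/2 (h = (48 + 1/(-1 - 1)) - 9 = (48 + 1/(-2)) - 9 = (48 - ½) - 9 = 95/2 - 9 = 77/2 ≈ 38.500)
W(m, c) = I*√118/2 (W(m, c) = √(-68 + 77/2) = √(-59/2) = I*√118/2)
1/(-29187 + W(-155, (14 + 62) + 76)) = 1/(-29187 + I*√118/2)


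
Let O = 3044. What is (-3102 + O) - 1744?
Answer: -1802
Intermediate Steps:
(-3102 + O) - 1744 = (-3102 + 3044) - 1744 = -58 - 1744 = -1802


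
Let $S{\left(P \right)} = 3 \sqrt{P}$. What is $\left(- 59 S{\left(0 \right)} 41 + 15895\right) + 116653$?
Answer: $132548$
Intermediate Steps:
$\left(- 59 S{\left(0 \right)} 41 + 15895\right) + 116653 = \left(- 59 \cdot 3 \sqrt{0} \cdot 41 + 15895\right) + 116653 = \left(- 59 \cdot 3 \cdot 0 \cdot 41 + 15895\right) + 116653 = \left(\left(-59\right) 0 \cdot 41 + 15895\right) + 116653 = \left(0 \cdot 41 + 15895\right) + 116653 = \left(0 + 15895\right) + 116653 = 15895 + 116653 = 132548$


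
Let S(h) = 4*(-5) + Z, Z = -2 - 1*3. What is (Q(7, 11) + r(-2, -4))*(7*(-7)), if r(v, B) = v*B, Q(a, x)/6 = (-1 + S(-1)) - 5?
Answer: 8722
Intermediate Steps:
Z = -5 (Z = -2 - 3 = -5)
S(h) = -25 (S(h) = 4*(-5) - 5 = -20 - 5 = -25)
Q(a, x) = -186 (Q(a, x) = 6*((-1 - 25) - 5) = 6*(-26 - 5) = 6*(-31) = -186)
r(v, B) = B*v
(Q(7, 11) + r(-2, -4))*(7*(-7)) = (-186 - 4*(-2))*(7*(-7)) = (-186 + 8)*(-49) = -178*(-49) = 8722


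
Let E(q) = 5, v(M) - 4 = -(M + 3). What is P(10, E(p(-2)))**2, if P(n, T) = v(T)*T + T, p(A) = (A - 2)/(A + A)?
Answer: 225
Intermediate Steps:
p(A) = (-2 + A)/(2*A) (p(A) = (-2 + A)/((2*A)) = (-2 + A)*(1/(2*A)) = (-2 + A)/(2*A))
v(M) = 1 - M (v(M) = 4 - (M + 3) = 4 - (3 + M) = 4 + (-3 - M) = 1 - M)
P(n, T) = T + T*(1 - T) (P(n, T) = (1 - T)*T + T = T*(1 - T) + T = T + T*(1 - T))
P(10, E(p(-2)))**2 = (5*(2 - 1*5))**2 = (5*(2 - 5))**2 = (5*(-3))**2 = (-15)**2 = 225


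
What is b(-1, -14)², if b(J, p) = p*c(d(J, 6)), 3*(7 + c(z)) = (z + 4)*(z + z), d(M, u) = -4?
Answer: 9604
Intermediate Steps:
c(z) = -7 + 2*z*(4 + z)/3 (c(z) = -7 + ((z + 4)*(z + z))/3 = -7 + ((4 + z)*(2*z))/3 = -7 + (2*z*(4 + z))/3 = -7 + 2*z*(4 + z)/3)
b(J, p) = -7*p (b(J, p) = p*(-7 + (⅔)*(-4)² + (8/3)*(-4)) = p*(-7 + (⅔)*16 - 32/3) = p*(-7 + 32/3 - 32/3) = p*(-7) = -7*p)
b(-1, -14)² = (-7*(-14))² = 98² = 9604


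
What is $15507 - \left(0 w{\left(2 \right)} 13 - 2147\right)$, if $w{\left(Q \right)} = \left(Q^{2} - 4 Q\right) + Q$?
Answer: $17654$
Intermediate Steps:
$w{\left(Q \right)} = Q^{2} - 3 Q$
$15507 - \left(0 w{\left(2 \right)} 13 - 2147\right) = 15507 - \left(0 \cdot 2 \left(-3 + 2\right) 13 - 2147\right) = 15507 - \left(0 \cdot 2 \left(-1\right) 13 - 2147\right) = 15507 - \left(0 \left(-2\right) 13 - 2147\right) = 15507 - \left(0 \cdot 13 - 2147\right) = 15507 - \left(0 - 2147\right) = 15507 - -2147 = 15507 + 2147 = 17654$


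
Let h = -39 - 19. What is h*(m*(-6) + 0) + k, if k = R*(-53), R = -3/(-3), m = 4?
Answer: 1339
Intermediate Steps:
R = 1 (R = -3*(-⅓) = 1)
k = -53 (k = 1*(-53) = -53)
h = -58
h*(m*(-6) + 0) + k = -58*(4*(-6) + 0) - 53 = -58*(-24 + 0) - 53 = -58*(-24) - 53 = 1392 - 53 = 1339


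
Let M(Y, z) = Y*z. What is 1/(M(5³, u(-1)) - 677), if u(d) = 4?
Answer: -1/177 ≈ -0.0056497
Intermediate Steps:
1/(M(5³, u(-1)) - 677) = 1/(5³*4 - 677) = 1/(125*4 - 677) = 1/(500 - 677) = 1/(-177) = -1/177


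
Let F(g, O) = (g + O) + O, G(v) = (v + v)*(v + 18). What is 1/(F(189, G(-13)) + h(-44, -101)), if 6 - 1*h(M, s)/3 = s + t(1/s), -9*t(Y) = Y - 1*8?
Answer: 303/74941 ≈ 0.0040432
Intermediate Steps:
t(Y) = 8/9 - Y/9 (t(Y) = -(Y - 1*8)/9 = -(Y - 8)/9 = -(-8 + Y)/9 = 8/9 - Y/9)
h(M, s) = 46/3 - 3*s + 1/(3*s) (h(M, s) = 18 - 3*(s + (8/9 - 1/(9*s))) = 18 - 3*(8/9 + s - 1/(9*s)) = 18 + (-8/3 - 3*s + 1/(3*s)) = 46/3 - 3*s + 1/(3*s))
G(v) = 2*v*(18 + v) (G(v) = (2*v)*(18 + v) = 2*v*(18 + v))
F(g, O) = g + 2*O (F(g, O) = (O + g) + O = g + 2*O)
1/(F(189, G(-13)) + h(-44, -101)) = 1/((189 + 2*(2*(-13)*(18 - 13))) + (46/3 - 3*(-101) + (⅓)/(-101))) = 1/((189 + 2*(2*(-13)*5)) + (46/3 + 303 + (⅓)*(-1/101))) = 1/((189 + 2*(-130)) + (46/3 + 303 - 1/303)) = 1/((189 - 260) + 96454/303) = 1/(-71 + 96454/303) = 1/(74941/303) = 303/74941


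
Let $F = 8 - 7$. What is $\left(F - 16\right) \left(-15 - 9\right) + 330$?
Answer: $690$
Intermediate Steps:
$F = 1$
$\left(F - 16\right) \left(-15 - 9\right) + 330 = \left(1 - 16\right) \left(-15 - 9\right) + 330 = - 15 \left(-15 - 9\right) + 330 = \left(-15\right) \left(-24\right) + 330 = 360 + 330 = 690$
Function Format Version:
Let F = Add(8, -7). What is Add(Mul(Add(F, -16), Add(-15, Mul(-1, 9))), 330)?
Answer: 690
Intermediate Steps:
F = 1
Add(Mul(Add(F, -16), Add(-15, Mul(-1, 9))), 330) = Add(Mul(Add(1, -16), Add(-15, Mul(-1, 9))), 330) = Add(Mul(-15, Add(-15, -9)), 330) = Add(Mul(-15, -24), 330) = Add(360, 330) = 690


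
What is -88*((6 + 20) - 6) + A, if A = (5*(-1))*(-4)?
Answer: -1740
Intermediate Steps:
A = 20 (A = -5*(-4) = 20)
-88*((6 + 20) - 6) + A = -88*((6 + 20) - 6) + 20 = -88*(26 - 6) + 20 = -88*20 + 20 = -1760 + 20 = -1740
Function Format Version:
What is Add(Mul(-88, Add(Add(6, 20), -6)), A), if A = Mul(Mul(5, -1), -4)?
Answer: -1740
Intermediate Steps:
A = 20 (A = Mul(-5, -4) = 20)
Add(Mul(-88, Add(Add(6, 20), -6)), A) = Add(Mul(-88, Add(Add(6, 20), -6)), 20) = Add(Mul(-88, Add(26, -6)), 20) = Add(Mul(-88, 20), 20) = Add(-1760, 20) = -1740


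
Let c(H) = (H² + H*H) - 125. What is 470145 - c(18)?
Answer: 469622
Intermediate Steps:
c(H) = -125 + 2*H² (c(H) = (H² + H²) - 125 = 2*H² - 125 = -125 + 2*H²)
470145 - c(18) = 470145 - (-125 + 2*18²) = 470145 - (-125 + 2*324) = 470145 - (-125 + 648) = 470145 - 1*523 = 470145 - 523 = 469622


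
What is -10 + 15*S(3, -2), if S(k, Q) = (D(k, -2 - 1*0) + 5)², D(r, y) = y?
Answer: 125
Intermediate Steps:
S(k, Q) = 9 (S(k, Q) = ((-2 - 1*0) + 5)² = ((-2 + 0) + 5)² = (-2 + 5)² = 3² = 9)
-10 + 15*S(3, -2) = -10 + 15*9 = -10 + 135 = 125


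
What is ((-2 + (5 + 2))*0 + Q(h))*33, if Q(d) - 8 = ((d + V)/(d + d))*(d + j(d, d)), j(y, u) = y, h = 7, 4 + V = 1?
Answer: 396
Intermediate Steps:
V = -3 (V = -4 + 1 = -3)
Q(d) = 5 + d (Q(d) = 8 + ((d - 3)/(d + d))*(d + d) = 8 + ((-3 + d)/((2*d)))*(2*d) = 8 + ((-3 + d)*(1/(2*d)))*(2*d) = 8 + ((-3 + d)/(2*d))*(2*d) = 8 + (-3 + d) = 5 + d)
((-2 + (5 + 2))*0 + Q(h))*33 = ((-2 + (5 + 2))*0 + (5 + 7))*33 = ((-2 + 7)*0 + 12)*33 = (5*0 + 12)*33 = (0 + 12)*33 = 12*33 = 396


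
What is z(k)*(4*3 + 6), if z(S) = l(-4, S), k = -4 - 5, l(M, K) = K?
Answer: -162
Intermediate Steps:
k = -9
z(S) = S
z(k)*(4*3 + 6) = -9*(4*3 + 6) = -9*(12 + 6) = -9*18 = -162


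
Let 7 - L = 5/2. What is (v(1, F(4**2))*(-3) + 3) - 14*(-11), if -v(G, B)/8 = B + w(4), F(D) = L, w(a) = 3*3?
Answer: 481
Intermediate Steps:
L = 9/2 (L = 7 - 5/2 = 9/2 ≈ 4.5000)
w(a) = 9
F(D) = 9/2
v(G, B) = -72 - 8*B (v(G, B) = -8*(B + 9) = -8*(9 + B) = -72 - 8*B)
(v(1, F(4**2))*(-3) + 3) - 14*(-11) = ((-72 - 8*9/2)*(-3) + 3) - 14*(-11) = ((-72 - 36)*(-3) + 3) + 154 = (-108*(-3) + 3) + 154 = (324 + 3) + 154 = 327 + 154 = 481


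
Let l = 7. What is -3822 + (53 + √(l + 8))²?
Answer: -998 + 106*√15 ≈ -587.46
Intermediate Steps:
-3822 + (53 + √(l + 8))² = -3822 + (53 + √(7 + 8))² = -3822 + (53 + √15)²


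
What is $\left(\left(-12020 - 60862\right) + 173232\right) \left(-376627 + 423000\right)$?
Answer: $4653530550$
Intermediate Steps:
$\left(\left(-12020 - 60862\right) + 173232\right) \left(-376627 + 423000\right) = \left(-72882 + 173232\right) 46373 = 100350 \cdot 46373 = 4653530550$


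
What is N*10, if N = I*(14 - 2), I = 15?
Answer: 1800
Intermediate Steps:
N = 180 (N = 15*(14 - 2) = 15*12 = 180)
N*10 = 180*10 = 1800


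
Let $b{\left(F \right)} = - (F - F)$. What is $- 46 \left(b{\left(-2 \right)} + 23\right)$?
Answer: $-1058$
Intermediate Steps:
$b{\left(F \right)} = 0$ ($b{\left(F \right)} = \left(-1\right) 0 = 0$)
$- 46 \left(b{\left(-2 \right)} + 23\right) = - 46 \left(0 + 23\right) = \left(-46\right) 23 = -1058$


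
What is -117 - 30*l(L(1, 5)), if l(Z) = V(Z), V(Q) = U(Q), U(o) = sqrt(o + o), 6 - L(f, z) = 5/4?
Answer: -117 - 15*sqrt(38) ≈ -209.47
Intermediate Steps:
L(f, z) = 19/4 (L(f, z) = 6 - 5/4 = 19/4)
U(o) = sqrt(2)*sqrt(o) (U(o) = sqrt(2*o) = sqrt(2)*sqrt(o))
V(Q) = sqrt(2)*sqrt(Q)
l(Z) = sqrt(2)*sqrt(Z)
-117 - 30*l(L(1, 5)) = -117 - 30*sqrt(2)*sqrt(19/4) = -117 - 30*sqrt(2)*sqrt(19)/2 = -117 - 15*sqrt(38)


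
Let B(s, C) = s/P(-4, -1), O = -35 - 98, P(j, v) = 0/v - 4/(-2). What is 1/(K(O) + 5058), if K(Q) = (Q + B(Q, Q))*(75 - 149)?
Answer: 1/19821 ≈ 5.0452e-5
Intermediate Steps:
P(j, v) = 2 (P(j, v) = 0 - 4*(-½) = 0 + 2 = 2)
O = -133
B(s, C) = s/2
K(Q) = -111*Q (K(Q) = (Q + Q/2)*(75 - 149) = (3*Q/2)*(-74) = -111*Q)
1/(K(O) + 5058) = 1/(-111*(-133) + 5058) = 1/(14763 + 5058) = 1/19821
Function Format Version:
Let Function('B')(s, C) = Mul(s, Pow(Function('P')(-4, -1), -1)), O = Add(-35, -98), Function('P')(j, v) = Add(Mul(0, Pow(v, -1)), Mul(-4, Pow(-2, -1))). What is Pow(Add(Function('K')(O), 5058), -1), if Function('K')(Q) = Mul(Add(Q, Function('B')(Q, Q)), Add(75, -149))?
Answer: Rational(1, 19821) ≈ 5.0452e-5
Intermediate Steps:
Function('P')(j, v) = 2 (Function('P')(j, v) = Add(0, Mul(-4, Rational(-1, 2))) = Add(0, 2) = 2)
O = -133
Function('B')(s, C) = Mul(Rational(1, 2), s) (Function('B')(s, C) = Mul(s, Pow(2, -1)) = Mul(s, Rational(1, 2)) = Mul(Rational(1, 2), s))
Function('K')(Q) = Mul(-111, Q) (Function('K')(Q) = Mul(Add(Q, Mul(Rational(1, 2), Q)), Add(75, -149)) = Mul(Mul(Rational(3, 2), Q), -74) = Mul(-111, Q))
Pow(Add(Function('K')(O), 5058), -1) = Pow(Add(Mul(-111, -133), 5058), -1) = Pow(Add(14763, 5058), -1) = Pow(19821, -1) = Rational(1, 19821)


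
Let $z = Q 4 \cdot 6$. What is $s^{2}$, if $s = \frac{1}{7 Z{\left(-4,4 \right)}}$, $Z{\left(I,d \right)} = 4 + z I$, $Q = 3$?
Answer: $\frac{1}{3952144} \approx 2.5303 \cdot 10^{-7}$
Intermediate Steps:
$z = 72$ ($z = 3 \cdot 4 \cdot 6 = 12 \cdot 6 = 72$)
$Z{\left(I,d \right)} = 4 + 72 I$
$s = - \frac{1}{1988}$ ($s = \frac{1}{7 \left(4 + 72 \left(-4\right)\right)} = \frac{1}{7 \left(4 - 288\right)} = \frac{1}{7 \left(-284\right)} = \frac{1}{-1988} = - \frac{1}{1988} \approx -0.00050302$)
$s^{2} = \left(- \frac{1}{1988}\right)^{2} = \frac{1}{3952144}$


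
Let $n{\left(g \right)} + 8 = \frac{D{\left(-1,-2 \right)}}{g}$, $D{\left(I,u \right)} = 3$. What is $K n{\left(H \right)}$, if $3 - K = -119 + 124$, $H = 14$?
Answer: $\frac{109}{7} \approx 15.571$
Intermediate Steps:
$K = -2$ ($K = 3 - \left(-119 + 124\right) = 3 - 5 = -2$)
$n{\left(g \right)} = -8 + \frac{3}{g}$
$K n{\left(H \right)} = - 2 \left(-8 + \frac{3}{14}\right) = \left(-2\right) \left(- \frac{109}{14}\right) = \frac{109}{7}$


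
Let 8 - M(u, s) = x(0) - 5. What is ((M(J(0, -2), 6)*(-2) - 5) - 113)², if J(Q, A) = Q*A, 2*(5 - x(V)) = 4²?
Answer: 22500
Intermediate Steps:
x(V) = -3 (x(V) = 5 - ½*4² = 5 - ½*16 = 5 - 8 = -3)
J(Q, A) = A*Q
M(u, s) = 16 (M(u, s) = 8 - (-3 - 5) = 8 - 1*(-8) = 8 + 8 = 16)
((M(J(0, -2), 6)*(-2) - 5) - 113)² = ((16*(-2) - 5) - 113)² = ((-32 - 5) - 113)² = (-37 - 113)² = (-150)² = 22500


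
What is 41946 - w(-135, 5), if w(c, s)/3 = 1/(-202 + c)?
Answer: 14135805/337 ≈ 41946.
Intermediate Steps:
w(c, s) = 3/(-202 + c)
41946 - w(-135, 5) = 41946 - 3/(-202 - 135) = 41946 - 3/(-337) = 41946 - 3*(-1)/337 = 41946 - 1*(-3/337) = 41946 + 3/337 = 14135805/337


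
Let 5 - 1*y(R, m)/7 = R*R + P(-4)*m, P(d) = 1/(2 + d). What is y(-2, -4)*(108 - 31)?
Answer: -539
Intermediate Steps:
y(R, m) = 35 - 7*R² + 7*m/2 (y(R, m) = 35 - 7*(R*R + m/(2 - 4)) = 35 - 7*(R² + m/(-2)) = 35 - 7*(R² - m/2) = 35 + (-7*R² + 7*m/2) = 35 - 7*R² + 7*m/2)
y(-2, -4)*(108 - 31) = (35 - 7*(-2)² + (7/2)*(-4))*(108 - 31) = (35 - 7*4 - 14)*77 = (35 - 28 - 14)*77 = -7*77 = -539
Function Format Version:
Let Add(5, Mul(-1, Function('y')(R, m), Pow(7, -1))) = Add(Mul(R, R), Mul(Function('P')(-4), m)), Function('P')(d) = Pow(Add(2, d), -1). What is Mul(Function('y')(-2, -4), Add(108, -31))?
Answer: -539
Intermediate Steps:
Function('y')(R, m) = Add(35, Mul(-7, Pow(R, 2)), Mul(Rational(7, 2), m)) (Function('y')(R, m) = Add(35, Mul(-7, Add(Mul(R, R), Mul(Pow(Add(2, -4), -1), m)))) = Add(35, Mul(-7, Add(Pow(R, 2), Mul(Pow(-2, -1), m)))) = Add(35, Mul(-7, Add(Pow(R, 2), Mul(Rational(-1, 2), m)))) = Add(35, Add(Mul(-7, Pow(R, 2)), Mul(Rational(7, 2), m))) = Add(35, Mul(-7, Pow(R, 2)), Mul(Rational(7, 2), m)))
Mul(Function('y')(-2, -4), Add(108, -31)) = Mul(Add(35, Mul(-7, Pow(-2, 2)), Mul(Rational(7, 2), -4)), Add(108, -31)) = Mul(Add(35, Mul(-7, 4), -14), 77) = Mul(Add(35, -28, -14), 77) = Mul(-7, 77) = -539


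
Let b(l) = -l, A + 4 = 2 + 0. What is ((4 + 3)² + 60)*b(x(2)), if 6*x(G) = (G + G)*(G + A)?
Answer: 0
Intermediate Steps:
A = -2 (A = -4 + (2 + 0) = -4 + 2 = -2)
x(G) = G*(-2 + G)/3 (x(G) = ((G + G)*(G - 2))/6 = ((2*G)*(-2 + G))/6 = (2*G*(-2 + G))/6 = G*(-2 + G)/3)
((4 + 3)² + 60)*b(x(2)) = ((4 + 3)² + 60)*(-2*(-2 + 2)/3) = (7² + 60)*(-2*0/3) = (49 + 60)*(-1*0) = 109*0 = 0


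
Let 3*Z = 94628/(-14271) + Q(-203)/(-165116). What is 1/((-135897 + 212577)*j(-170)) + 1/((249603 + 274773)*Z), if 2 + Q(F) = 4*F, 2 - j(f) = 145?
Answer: -595149820920871/623425075298750850840 ≈ -9.5465e-7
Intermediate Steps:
j(f) = -143 (j(f) = 2 - 1*145 = 2 - 145 = -143)
Q(F) = -2 + 4*F
Z = -7806490127/3534555654 (Z = (94628/(-14271) + (-2 + 4*(-203))/(-165116))/3 = (94628*(-1/14271) + (-2 - 812)*(-1/165116))/3 = (-94628/14271 - 814*(-1/165116))/3 = (-94628/14271 + 407/82558)/3 = (1/3)*(-7806490127/1178185218) = -7806490127/3534555654 ≈ -2.2086)
1/((-135897 + 212577)*j(-170)) + 1/((249603 + 274773)*Z) = 1/((-135897 + 212577)*(-143)) + 1/((249603 + 274773)*(-7806490127/3534555654)) = -1/143/76680 - 3534555654/7806490127/524376 = (1/76680)*(-1/143) + (1/524376)*(-3534555654/7806490127) = -1/10965240 - 196364203/227418670379764 = -595149820920871/623425075298750850840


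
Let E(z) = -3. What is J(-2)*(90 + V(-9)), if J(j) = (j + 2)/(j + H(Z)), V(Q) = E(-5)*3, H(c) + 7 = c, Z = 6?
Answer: 0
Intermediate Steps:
H(c) = -7 + c
V(Q) = -9 (V(Q) = -3*3 = -9)
J(j) = (2 + j)/(-1 + j) (J(j) = (j + 2)/(j + (-7 + 6)) = (2 + j)/(j - 1) = (2 + j)/(-1 + j))
J(-2)*(90 + V(-9)) = ((2 - 2)/(-1 - 2))*(90 - 9) = (0/(-3))*81 = -⅓*0*81 = 0*81 = 0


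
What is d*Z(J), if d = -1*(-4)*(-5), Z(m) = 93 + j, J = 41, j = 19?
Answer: -2240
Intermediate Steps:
Z(m) = 112 (Z(m) = 93 + 19 = 112)
d = -20 (d = 4*(-5) = -20)
d*Z(J) = -20*112 = -2240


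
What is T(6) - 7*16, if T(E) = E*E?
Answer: -76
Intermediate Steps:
T(E) = E²
T(6) - 7*16 = 6² - 7*16 = 36 - 112 = -76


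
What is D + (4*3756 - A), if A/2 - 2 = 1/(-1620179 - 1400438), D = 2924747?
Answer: 8879910176241/3020617 ≈ 2.9398e+6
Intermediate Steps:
A = 12082466/3020617 (A = 4 + 2/(-1620179 - 1400438) = 4 + 2/(-3020617) = 4 + 2*(-1/3020617) = 4 - 2/3020617 = 12082466/3020617 ≈ 4.0000)
D + (4*3756 - A) = 2924747 + (4*3756 - 1*12082466/3020617) = 2924747 + (15024 - 12082466/3020617) = 2924747 + 45369667342/3020617 = 8879910176241/3020617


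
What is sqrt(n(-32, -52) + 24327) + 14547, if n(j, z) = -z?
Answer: 14547 + sqrt(24379) ≈ 14703.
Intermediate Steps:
sqrt(n(-32, -52) + 24327) + 14547 = sqrt(-1*(-52) + 24327) + 14547 = sqrt(52 + 24327) + 14547 = sqrt(24379) + 14547 = 14547 + sqrt(24379)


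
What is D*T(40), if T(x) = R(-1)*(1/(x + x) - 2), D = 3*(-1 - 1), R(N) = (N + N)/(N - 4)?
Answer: 477/100 ≈ 4.7700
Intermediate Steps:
R(N) = 2*N/(-4 + N) (R(N) = (2*N)/(-4 + N) = 2*N/(-4 + N))
D = -6 (D = 3*(-2) = -6)
T(x) = -⅘ + 1/(5*x) (T(x) = (2*(-1)/(-4 - 1))*(1/(x + x) - 2) = (2*(-1)/(-5))*(1/(2*x) - 2) = (2*(-1)*(-⅕))*(1/(2*x) - 2) = 2*(-2 + 1/(2*x))/5 = -⅘ + 1/(5*x))
D*T(40) = -6*(1 - 4*40)/(5*40) = -6*(1 - 160)/(5*40) = -6*(-159)/(5*40) = -6*(-159/200) = 477/100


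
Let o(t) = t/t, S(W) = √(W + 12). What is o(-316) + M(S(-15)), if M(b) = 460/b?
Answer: 1 - 460*I*√3/3 ≈ 1.0 - 265.58*I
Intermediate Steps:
S(W) = √(12 + W)
o(t) = 1
o(-316) + M(S(-15)) = 1 + 460/(√(12 - 15)) = 1 + 460/(√(-3)) = 1 + 460/((I*√3)) = 1 + 460*(-I*√3/3) = 1 - 460*I*√3/3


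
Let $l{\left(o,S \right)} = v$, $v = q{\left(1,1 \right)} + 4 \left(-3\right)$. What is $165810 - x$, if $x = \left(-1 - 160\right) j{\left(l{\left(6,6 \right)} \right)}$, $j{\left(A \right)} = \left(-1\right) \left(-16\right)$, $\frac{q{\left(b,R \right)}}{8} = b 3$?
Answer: $168386$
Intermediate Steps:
$q{\left(b,R \right)} = 24 b$ ($q{\left(b,R \right)} = 8 b 3 = 8 \cdot 3 b = 24 b$)
$v = 12$ ($v = 24 \cdot 1 + 4 \left(-3\right) = 24 - 12 = 12$)
$l{\left(o,S \right)} = 12$
$j{\left(A \right)} = 16$
$x = -2576$ ($x = \left(-1 - 160\right) 16 = \left(-161\right) 16 = -2576$)
$165810 - x = 165810 - -2576 = 165810 + 2576 = 168386$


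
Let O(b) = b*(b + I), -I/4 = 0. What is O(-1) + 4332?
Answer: 4333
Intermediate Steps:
I = 0 (I = -4*0 = 0)
O(b) = b**2 (O(b) = b*(b + 0) = b*b = b**2)
O(-1) + 4332 = (-1)**2 + 4332 = 1 + 4332 = 4333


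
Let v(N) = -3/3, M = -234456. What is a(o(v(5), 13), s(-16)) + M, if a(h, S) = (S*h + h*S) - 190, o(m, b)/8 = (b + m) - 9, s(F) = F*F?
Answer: -222358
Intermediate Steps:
v(N) = -1 (v(N) = -3*1/3 = -1)
s(F) = F**2
o(m, b) = -72 + 8*b + 8*m (o(m, b) = 8*((b + m) - 9) = 8*(-9 + b + m) = -72 + 8*b + 8*m)
a(h, S) = -190 + 2*S*h (a(h, S) = (S*h + S*h) - 190 = 2*S*h - 190 = -190 + 2*S*h)
a(o(v(5), 13), s(-16)) + M = (-190 + 2*(-16)**2*(-72 + 8*13 + 8*(-1))) - 234456 = (-190 + 2*256*(-72 + 104 - 8)) - 234456 = (-190 + 2*256*24) - 234456 = (-190 + 12288) - 234456 = 12098 - 234456 = -222358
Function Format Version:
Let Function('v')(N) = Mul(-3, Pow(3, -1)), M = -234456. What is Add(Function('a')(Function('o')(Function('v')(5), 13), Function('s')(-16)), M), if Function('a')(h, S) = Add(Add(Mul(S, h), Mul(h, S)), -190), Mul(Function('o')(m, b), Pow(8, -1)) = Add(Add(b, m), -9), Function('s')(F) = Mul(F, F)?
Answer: -222358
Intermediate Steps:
Function('v')(N) = -1 (Function('v')(N) = Mul(-3, Rational(1, 3)) = -1)
Function('s')(F) = Pow(F, 2)
Function('o')(m, b) = Add(-72, Mul(8, b), Mul(8, m)) (Function('o')(m, b) = Mul(8, Add(Add(b, m), -9)) = Mul(8, Add(-9, b, m)) = Add(-72, Mul(8, b), Mul(8, m)))
Function('a')(h, S) = Add(-190, Mul(2, S, h)) (Function('a')(h, S) = Add(Add(Mul(S, h), Mul(S, h)), -190) = Add(Mul(2, S, h), -190) = Add(-190, Mul(2, S, h)))
Add(Function('a')(Function('o')(Function('v')(5), 13), Function('s')(-16)), M) = Add(Add(-190, Mul(2, Pow(-16, 2), Add(-72, Mul(8, 13), Mul(8, -1)))), -234456) = Add(Add(-190, Mul(2, 256, Add(-72, 104, -8))), -234456) = Add(Add(-190, Mul(2, 256, 24)), -234456) = Add(Add(-190, 12288), -234456) = Add(12098, -234456) = -222358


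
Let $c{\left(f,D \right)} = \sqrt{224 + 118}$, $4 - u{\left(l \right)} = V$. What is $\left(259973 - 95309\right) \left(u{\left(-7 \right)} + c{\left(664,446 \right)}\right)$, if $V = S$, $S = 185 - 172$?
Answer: $-1481976 + 493992 \sqrt{38} \approx 1.5632 \cdot 10^{6}$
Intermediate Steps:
$S = 13$ ($S = 185 - 172 = 13$)
$V = 13$
$u{\left(l \right)} = -9$ ($u{\left(l \right)} = 4 - 13 = -9$)
$c{\left(f,D \right)} = 3 \sqrt{38}$ ($c{\left(f,D \right)} = \sqrt{342} = 3 \sqrt{38}$)
$\left(259973 - 95309\right) \left(u{\left(-7 \right)} + c{\left(664,446 \right)}\right) = \left(259973 - 95309\right) \left(-9 + 3 \sqrt{38}\right) = 164664 \left(-9 + 3 \sqrt{38}\right) = -1481976 + 493992 \sqrt{38}$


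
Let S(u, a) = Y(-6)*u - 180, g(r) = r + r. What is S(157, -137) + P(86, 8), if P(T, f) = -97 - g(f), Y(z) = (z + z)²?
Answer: 22315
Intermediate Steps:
g(r) = 2*r
Y(z) = 4*z² (Y(z) = (2*z)² = 4*z²)
S(u, a) = -180 + 144*u (S(u, a) = (4*(-6)²)*u - 180 = (4*36)*u - 180 = 144*u - 180 = -180 + 144*u)
P(T, f) = -97 - 2*f
S(157, -137) + P(86, 8) = (-180 + 144*157) + (-97 - 2*8) = (-180 + 22608) + (-97 - 16) = 22428 - 113 = 22315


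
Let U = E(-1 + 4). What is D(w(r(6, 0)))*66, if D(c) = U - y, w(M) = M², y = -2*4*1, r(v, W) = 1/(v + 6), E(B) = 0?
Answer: 528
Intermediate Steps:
U = 0
r(v, W) = 1/(6 + v)
y = -8 (y = -8*1 = -8)
D(c) = 8 (D(c) = 0 - 1*(-8) = 0 + 8 = 8)
D(w(r(6, 0)))*66 = 8*66 = 528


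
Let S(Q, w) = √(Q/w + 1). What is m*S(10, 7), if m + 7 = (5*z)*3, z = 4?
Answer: 53*√119/7 ≈ 82.594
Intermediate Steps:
S(Q, w) = √(1 + Q/w)
m = 53 (m = -7 + (5*4)*3 = -7 + 20*3 = -7 + 60 = 53)
m*S(10, 7) = 53*√((10 + 7)/7) = 53*√((⅐)*17) = 53*√(17/7) = 53*(√119/7) = 53*√119/7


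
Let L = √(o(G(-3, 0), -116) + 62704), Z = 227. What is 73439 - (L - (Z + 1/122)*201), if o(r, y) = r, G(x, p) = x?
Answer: 14526253/122 - √62701 ≈ 1.1882e+5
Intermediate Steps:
L = √62701 (L = √(-3 + 62704) = √62701 ≈ 250.40)
73439 - (L - (Z + 1/122)*201) = 73439 - (√62701 - (227 + 1/122)*201) = 73439 - (√62701 - 27695*201/122) = 73439 - (√62701 - 1*5566695/122) = 73439 - (√62701 - 5566695/122) = 73439 - (-5566695/122 + √62701) = 73439 + (5566695/122 - √62701) = 14526253/122 - √62701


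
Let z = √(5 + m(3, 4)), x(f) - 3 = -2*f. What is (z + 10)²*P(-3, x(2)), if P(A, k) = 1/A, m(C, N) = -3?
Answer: -(10 + √2)²/3 ≈ -43.428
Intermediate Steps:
x(f) = 3 - 2*f
z = √2 (z = √(5 - 3) = √2 ≈ 1.4142)
(z + 10)²*P(-3, x(2)) = (√2 + 10)²/(-3) = (10 + √2)²*(-⅓) = -(10 + √2)²/3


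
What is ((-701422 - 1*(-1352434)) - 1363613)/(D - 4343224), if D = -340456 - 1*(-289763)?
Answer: 712601/4393917 ≈ 0.16218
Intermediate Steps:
D = -50693 (D = -340456 + 289763 = -50693)
((-701422 - 1*(-1352434)) - 1363613)/(D - 4343224) = ((-701422 - 1*(-1352434)) - 1363613)/(-50693 - 4343224) = ((-701422 + 1352434) - 1363613)/(-4393917) = (651012 - 1363613)*(-1/4393917) = -712601*(-1/4393917) = 712601/4393917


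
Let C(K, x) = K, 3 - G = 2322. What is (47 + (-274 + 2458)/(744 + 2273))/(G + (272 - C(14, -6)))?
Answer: -20569/888291 ≈ -0.023156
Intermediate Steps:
G = -2319 (G = 3 - 1*2322 = 3 - 2322 = -2319)
(47 + (-274 + 2458)/(744 + 2273))/(G + (272 - C(14, -6))) = (47 + (-274 + 2458)/(744 + 2273))/(-2319 + (272 - 1*14)) = (47 + 2184/3017)/(-2319 + (272 - 14)) = (47 + 2184*(1/3017))/(-2319 + 258) = (47 + 312/431)/(-2061) = (20569/431)*(-1/2061) = -20569/888291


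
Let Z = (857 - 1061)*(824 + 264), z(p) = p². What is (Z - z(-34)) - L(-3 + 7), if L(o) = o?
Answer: -223112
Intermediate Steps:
Z = -221952 (Z = -204*1088 = -221952)
(Z - z(-34)) - L(-3 + 7) = (-221952 - 1*(-34)²) - (-3 + 7) = (-221952 - 1*1156) - 1*4 = (-221952 - 1156) - 4 = -223108 - 4 = -223112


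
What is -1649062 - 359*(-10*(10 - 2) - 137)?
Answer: -1571159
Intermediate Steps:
-1649062 - 359*(-10*(10 - 2) - 137) = -1649062 - 359*(-10*8 - 137) = -1649062 - 359*(-80 - 137) = -1649062 - 359*(-217) = -1649062 - 1*(-77903) = -1649062 + 77903 = -1571159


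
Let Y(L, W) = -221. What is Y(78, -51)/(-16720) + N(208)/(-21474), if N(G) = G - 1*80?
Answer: 1302797/179522640 ≈ 0.0072570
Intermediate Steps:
N(G) = -80 + G (N(G) = G - 80 = -80 + G)
Y(78, -51)/(-16720) + N(208)/(-21474) = -221/(-16720) + (-80 + 208)/(-21474) = -221*(-1/16720) + 128*(-1/21474) = 221/16720 - 64/10737 = 1302797/179522640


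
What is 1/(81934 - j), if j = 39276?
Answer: 1/42658 ≈ 2.3442e-5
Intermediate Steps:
1/(81934 - j) = 1/(81934 - 1*39276) = 1/(81934 - 39276) = 1/42658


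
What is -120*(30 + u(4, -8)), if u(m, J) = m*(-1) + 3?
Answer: -3480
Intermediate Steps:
u(m, J) = 3 - m (u(m, J) = -m + 3 = 3 - m)
-120*(30 + u(4, -8)) = -120*(30 + (3 - 1*4)) = -120*(30 + (3 - 4)) = -120*(30 - 1) = -120*29 = -3480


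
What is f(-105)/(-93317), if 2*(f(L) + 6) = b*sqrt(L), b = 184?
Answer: 6/93317 - 92*I*sqrt(105)/93317 ≈ 6.4297e-5 - 0.010102*I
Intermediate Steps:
f(L) = -6 + 92*sqrt(L) (f(L) = -6 + (184*sqrt(L))/2 = -6 + 92*sqrt(L))
f(-105)/(-93317) = (-6 + 92*sqrt(-105))/(-93317) = (-6 + 92*(I*sqrt(105)))*(-1/93317) = (-6 + 92*I*sqrt(105))*(-1/93317) = 6/93317 - 92*I*sqrt(105)/93317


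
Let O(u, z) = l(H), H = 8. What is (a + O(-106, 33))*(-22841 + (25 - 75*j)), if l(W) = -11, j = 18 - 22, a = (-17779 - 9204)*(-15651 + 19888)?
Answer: 2574186326712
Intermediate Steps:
a = -114326971 (a = -26983*4237 = -114326971)
j = -4
O(u, z) = -11
(a + O(-106, 33))*(-22841 + (25 - 75*j)) = (-114326971 - 11)*(-22841 + (25 - 75*(-4))) = -114326982*(-22841 + (25 + 300)) = -114326982*(-22841 + 325) = -114326982*(-22516) = 2574186326712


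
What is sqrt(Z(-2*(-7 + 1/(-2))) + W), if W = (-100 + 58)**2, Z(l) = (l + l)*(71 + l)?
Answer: 2*sqrt(1086) ≈ 65.909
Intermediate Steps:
Z(l) = 2*l*(71 + l) (Z(l) = (2*l)*(71 + l) = 2*l*(71 + l))
W = 1764 (W = (-42)**2 = 1764)
sqrt(Z(-2*(-7 + 1/(-2))) + W) = sqrt(2*(-2*(-7 + 1/(-2)))*(71 - 2*(-7 + 1/(-2))) + 1764) = sqrt(2*(-2*(-7 - 1/2))*(71 - 2*(-7 - 1/2)) + 1764) = sqrt(2*(-2*(-15/2))*(71 - 2*(-15/2)) + 1764) = sqrt(2*15*(71 + 15) + 1764) = sqrt(2*15*86 + 1764) = sqrt(2580 + 1764) = sqrt(4344) = 2*sqrt(1086)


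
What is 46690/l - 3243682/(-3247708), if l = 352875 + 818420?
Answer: 395094399471/380402414186 ≈ 1.0386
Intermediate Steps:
l = 1171295
46690/l - 3243682/(-3247708) = 46690/1171295 - 3243682/(-3247708) = 46690*(1/1171295) - 3243682*(-1/3247708) = 9338/234259 + 1621841/1623854 = 395094399471/380402414186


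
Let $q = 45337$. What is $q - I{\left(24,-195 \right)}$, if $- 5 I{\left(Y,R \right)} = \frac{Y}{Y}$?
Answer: $\frac{226686}{5} \approx 45337.0$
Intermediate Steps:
$I{\left(Y,R \right)} = - \frac{1}{5}$ ($I{\left(Y,R \right)} = - \frac{Y \frac{1}{Y}}{5} = \left(- \frac{1}{5}\right) 1 = - \frac{1}{5}$)
$q - I{\left(24,-195 \right)} = 45337 - - \frac{1}{5} = 45337 + \frac{1}{5} = \frac{226686}{5}$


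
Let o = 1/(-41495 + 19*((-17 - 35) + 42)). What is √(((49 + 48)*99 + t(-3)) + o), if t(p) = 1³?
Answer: √16688287075215/41685 ≈ 98.000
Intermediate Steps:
t(p) = 1
o = -1/41685 (o = 1/(-41495 + 19*(-52 + 42)) = 1/(-41495 + 19*(-10)) = 1/(-41495 - 190) = 1/(-41685) = -1/41685 ≈ -2.3989e-5)
√(((49 + 48)*99 + t(-3)) + o) = √(((49 + 48)*99 + 1) - 1/41685) = √((97*99 + 1) - 1/41685) = √((9603 + 1) - 1/41685) = √(9604 - 1/41685) = √(400342739/41685) = √16688287075215/41685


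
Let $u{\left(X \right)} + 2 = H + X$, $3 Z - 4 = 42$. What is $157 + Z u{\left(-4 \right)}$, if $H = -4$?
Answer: $\frac{11}{3} \approx 3.6667$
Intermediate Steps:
$Z = \frac{46}{3}$ ($Z = \frac{4}{3} + \frac{1}{3} \cdot 42 = \frac{4}{3} + 14 = \frac{46}{3} \approx 15.333$)
$u{\left(X \right)} = -6 + X$ ($u{\left(X \right)} = -2 + \left(-4 + X\right) = -6 + X$)
$157 + Z u{\left(-4 \right)} = 157 + \frac{46 \left(-6 - 4\right)}{3} = 157 + \frac{46}{3} \left(-10\right) = 157 - \frac{460}{3} = \frac{11}{3}$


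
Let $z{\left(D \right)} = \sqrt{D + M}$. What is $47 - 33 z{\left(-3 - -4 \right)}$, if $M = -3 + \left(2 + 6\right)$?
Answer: $47 - 33 \sqrt{6} \approx -33.833$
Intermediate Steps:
$M = 5$ ($M = -3 + 8 = 5$)
$z{\left(D \right)} = \sqrt{5 + D}$ ($z{\left(D \right)} = \sqrt{D + 5} = \sqrt{5 + D}$)
$47 - 33 z{\left(-3 - -4 \right)} = 47 - 33 \sqrt{5 - -1} = 47 - 33 \sqrt{5 + \left(-3 + 4\right)} = 47 - 33 \sqrt{5 + 1} = 47 - 33 \sqrt{6}$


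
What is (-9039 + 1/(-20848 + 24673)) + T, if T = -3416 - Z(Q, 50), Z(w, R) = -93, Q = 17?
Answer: -47284649/3825 ≈ -12362.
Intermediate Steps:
T = -3323 (T = -3416 - 1*(-93) = -3416 + 93 = -3323)
(-9039 + 1/(-20848 + 24673)) + T = (-9039 + 1/(-20848 + 24673)) - 3323 = (-9039 + 1/3825) - 3323 = -34574174/3825 - 3323 = -47284649/3825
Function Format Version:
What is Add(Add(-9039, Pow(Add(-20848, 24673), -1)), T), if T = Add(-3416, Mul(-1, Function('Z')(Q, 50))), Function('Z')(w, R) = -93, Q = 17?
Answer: Rational(-47284649, 3825) ≈ -12362.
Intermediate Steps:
T = -3323 (T = Add(-3416, Mul(-1, -93)) = Add(-3416, 93) = -3323)
Add(Add(-9039, Pow(Add(-20848, 24673), -1)), T) = Add(Add(-9039, Pow(Add(-20848, 24673), -1)), -3323) = Add(Add(-9039, Pow(3825, -1)), -3323) = Add(Add(-9039, Rational(1, 3825)), -3323) = Add(Rational(-34574174, 3825), -3323) = Rational(-47284649, 3825)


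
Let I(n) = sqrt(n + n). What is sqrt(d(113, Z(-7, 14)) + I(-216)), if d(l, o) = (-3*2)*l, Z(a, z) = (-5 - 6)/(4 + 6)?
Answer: sqrt(-678 + 12*I*sqrt(3)) ≈ 0.3991 + 26.042*I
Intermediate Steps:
I(n) = sqrt(2)*sqrt(n) (I(n) = sqrt(2*n) = sqrt(2)*sqrt(n))
Z(a, z) = -11/10
d(l, o) = -6*l
sqrt(d(113, Z(-7, 14)) + I(-216)) = sqrt(-6*113 + sqrt(2)*sqrt(-216)) = sqrt(-678 + sqrt(2)*(6*I*sqrt(6))) = sqrt(-678 + 12*I*sqrt(3))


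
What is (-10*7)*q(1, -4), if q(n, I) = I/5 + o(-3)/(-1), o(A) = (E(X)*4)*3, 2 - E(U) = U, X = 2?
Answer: 56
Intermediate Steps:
E(U) = 2 - U
o(A) = 0 (o(A) = ((2 - 1*2)*4)*3 = ((2 - 2)*4)*3 = (0*4)*3 = 0*3 = 0)
q(n, I) = I/5 (q(n, I) = I/5 + 0/(-1) = I*(⅕) + 0*(-1) = I/5 + 0 = I/5)
(-10*7)*q(1, -4) = (-10*7)*((⅕)*(-4)) = -70*(-⅘) = 56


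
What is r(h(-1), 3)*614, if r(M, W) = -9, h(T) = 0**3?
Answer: -5526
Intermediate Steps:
h(T) = 0
r(h(-1), 3)*614 = -9*614 = -5526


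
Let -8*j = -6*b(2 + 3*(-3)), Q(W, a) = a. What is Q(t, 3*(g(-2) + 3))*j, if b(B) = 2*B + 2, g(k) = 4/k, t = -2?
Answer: -27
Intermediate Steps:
b(B) = 2 + 2*B
j = -9 (j = -(-3)*(2 + 2*(2 + 3*(-3)))/4 = -(-3)*(2 + 2*(2 - 9))/4 = -(-3)*(2 + 2*(-7))/4 = -(-3)*(2 - 14)/4 = -(-3)*(-12)/4 = -⅛*72 = -9)
Q(t, 3*(g(-2) + 3))*j = (3*(4/(-2) + 3))*(-9) = (3*(4*(-½) + 3))*(-9) = (3*(-2 + 3))*(-9) = (3*1)*(-9) = 3*(-9) = -27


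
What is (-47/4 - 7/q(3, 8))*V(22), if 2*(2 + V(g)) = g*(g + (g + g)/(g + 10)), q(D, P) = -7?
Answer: -87763/32 ≈ -2742.6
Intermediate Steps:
V(g) = -2 + g*(g + 2*g/(10 + g))/2 (V(g) = -2 + (g*(g + (g + g)/(g + 10)))/2 = -2 + (g*(g + (2*g)/(10 + g)))/2 = -2 + (g*(g + 2*g/(10 + g)))/2 = -2 + g*(g + 2*g/(10 + g))/2)
(-47/4 - 7/q(3, 8))*V(22) = (-47/4 - 7/(-7))*((-40 + 22**3 - 4*22 + 12*22**2)/(2*(10 + 22))) = (-47*1/4 - 7*(-1/7))*((1/2)*(-40 + 10648 - 88 + 12*484)/32) = (-47/4 + 1)*((1/2)*(1/32)*(-40 + 10648 - 88 + 5808)) = -43*16328/(8*32) = -43/4*2041/8 = -87763/32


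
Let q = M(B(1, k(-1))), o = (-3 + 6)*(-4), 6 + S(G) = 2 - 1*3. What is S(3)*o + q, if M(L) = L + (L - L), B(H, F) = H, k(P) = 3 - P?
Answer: 85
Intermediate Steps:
S(G) = -7 (S(G) = -6 + (2 - 1*3) = -6 + (2 - 3) = -6 - 1 = -7)
M(L) = L (M(L) = L + 0 = L)
o = -12 (o = 3*(-4) = -12)
q = 1
S(3)*o + q = -7*(-12) + 1 = 84 + 1 = 85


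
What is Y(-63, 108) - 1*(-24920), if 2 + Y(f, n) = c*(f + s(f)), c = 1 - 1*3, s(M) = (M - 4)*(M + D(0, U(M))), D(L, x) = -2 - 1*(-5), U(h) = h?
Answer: 17004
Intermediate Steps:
D(L, x) = 3 (D(L, x) = -2 + 5 = 3)
s(M) = (-4 + M)*(3 + M) (s(M) = (M - 4)*(M + 3) = (-4 + M)*(3 + M))
c = -2 (c = 1 - 3 = -2)
Y(f, n) = 22 - 2*f**2 (Y(f, n) = -2 - 2*(f + (-12 + f**2 - f)) = -2 - 2*(-12 + f**2) = -2 + (24 - 2*f**2) = 22 - 2*f**2)
Y(-63, 108) - 1*(-24920) = (22 - 2*(-63)**2) - 1*(-24920) = (22 - 2*3969) + 24920 = (22 - 7938) + 24920 = -7916 + 24920 = 17004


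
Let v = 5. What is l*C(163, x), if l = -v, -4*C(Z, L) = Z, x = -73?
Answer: 815/4 ≈ 203.75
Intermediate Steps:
C(Z, L) = -Z/4
l = -5 (l = -1*5 = -5)
l*C(163, x) = -(-5)*163/4 = -5*(-163/4) = 815/4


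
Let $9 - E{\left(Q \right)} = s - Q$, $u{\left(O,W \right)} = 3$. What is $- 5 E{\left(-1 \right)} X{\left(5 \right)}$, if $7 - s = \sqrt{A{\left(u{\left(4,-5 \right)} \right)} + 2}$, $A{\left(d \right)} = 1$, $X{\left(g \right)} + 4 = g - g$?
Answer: $20 + 20 \sqrt{3} \approx 54.641$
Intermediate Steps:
$X{\left(g \right)} = -4$ ($X{\left(g \right)} = -4 + \left(g - g\right) = -4 + 0 = -4$)
$s = 7 - \sqrt{3}$ ($s = 7 - \sqrt{1 + 2} = 7 - \sqrt{3} \approx 5.268$)
$E{\left(Q \right)} = 2 + Q + \sqrt{3}$ ($E{\left(Q \right)} = 9 - \left(\left(7 - \sqrt{3}\right) - Q\right) = 9 - \left(7 - Q - \sqrt{3}\right) = 9 + \left(-7 + Q + \sqrt{3}\right) = 2 + Q + \sqrt{3}$)
$- 5 E{\left(-1 \right)} X{\left(5 \right)} = - 5 \left(2 - 1 + \sqrt{3}\right) \left(-4\right) = - 5 \left(1 + \sqrt{3}\right) \left(-4\right) = \left(-5 - 5 \sqrt{3}\right) \left(-4\right) = 20 + 20 \sqrt{3}$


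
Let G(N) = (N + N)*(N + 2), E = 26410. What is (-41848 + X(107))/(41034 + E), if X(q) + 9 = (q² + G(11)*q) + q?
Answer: 301/67444 ≈ 0.0044630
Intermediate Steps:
G(N) = 2*N*(2 + N) (G(N) = (2*N)*(2 + N) = 2*N*(2 + N))
X(q) = -9 + q² + 287*q (X(q) = -9 + ((q² + (2*11*(2 + 11))*q) + q) = -9 + ((q² + (2*11*13)*q) + q) = -9 + ((q² + 286*q) + q) = -9 + (q² + 287*q) = -9 + q² + 287*q)
(-41848 + X(107))/(41034 + E) = (-41848 + (-9 + 107² + 287*107))/(41034 + 26410) = (-41848 + (-9 + 11449 + 30709))/67444 = (-41848 + 42149)*(1/67444) = 301*(1/67444) = 301/67444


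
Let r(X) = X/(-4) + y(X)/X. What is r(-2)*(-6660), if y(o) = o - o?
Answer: -3330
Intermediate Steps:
y(o) = 0
r(X) = -X/4 (r(X) = X/(-4) + 0/X = X*(-¼) + 0 = -X/4 + 0 = -X/4)
r(-2)*(-6660) = -¼*(-2)*(-6660) = (½)*(-6660) = -3330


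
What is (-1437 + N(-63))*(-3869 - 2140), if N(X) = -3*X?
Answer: 7499232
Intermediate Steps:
(-1437 + N(-63))*(-3869 - 2140) = (-1437 - 3*(-63))*(-3869 - 2140) = (-1437 + 189)*(-6009) = -1248*(-6009) = 7499232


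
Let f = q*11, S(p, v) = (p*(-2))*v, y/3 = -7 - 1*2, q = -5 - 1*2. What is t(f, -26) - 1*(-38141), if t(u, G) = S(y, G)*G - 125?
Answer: 74520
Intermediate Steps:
q = -7 (q = -5 - 2 = -7)
y = -27 (y = 3*(-7 - 1*2) = 3*(-7 - 2) = 3*(-9) = -27)
S(p, v) = -2*p*v (S(p, v) = (-2*p)*v = -2*p*v)
f = -77 (f = -7*11 = -77)
t(u, G) = -125 + 54*G² (t(u, G) = (-2*(-27)*G)*G - 125 = (54*G)*G - 125 = 54*G² - 125 = -125 + 54*G²)
t(f, -26) - 1*(-38141) = (-125 + 54*(-26)²) - 1*(-38141) = (-125 + 54*676) + 38141 = (-125 + 36504) + 38141 = 36379 + 38141 = 74520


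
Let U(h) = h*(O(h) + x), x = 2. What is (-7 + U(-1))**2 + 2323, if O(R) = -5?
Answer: 2339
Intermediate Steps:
U(h) = -3*h (U(h) = h*(-5 + 2) = h*(-3) = -3*h)
(-7 + U(-1))**2 + 2323 = (-7 - 3*(-1))**2 + 2323 = (-7 + 3)**2 + 2323 = (-4)**2 + 2323 = 16 + 2323 = 2339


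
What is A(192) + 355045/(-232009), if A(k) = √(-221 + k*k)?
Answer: -355045/232009 + √36643 ≈ 189.89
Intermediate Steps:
A(k) = √(-221 + k²)
A(192) + 355045/(-232009) = √(-221 + 192²) + 355045/(-232009) = √(-221 + 36864) + 355045*(-1/232009) = √36643 - 355045/232009 = -355045/232009 + √36643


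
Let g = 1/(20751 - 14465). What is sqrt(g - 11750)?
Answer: I*sqrt(464287096714)/6286 ≈ 108.4*I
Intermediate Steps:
g = 1/6286 ≈ 0.00015908
sqrt(g - 11750) = sqrt(1/6286 - 11750) = sqrt(-73860499/6286) = I*sqrt(464287096714)/6286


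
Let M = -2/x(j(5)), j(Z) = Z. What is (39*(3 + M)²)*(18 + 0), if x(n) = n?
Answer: 118638/25 ≈ 4745.5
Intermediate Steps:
M = -⅖ (M = -2/5 = -2*⅕ = -⅖ ≈ -0.40000)
(39*(3 + M)²)*(18 + 0) = (39*(3 - ⅖)²)*(18 + 0) = (39*(13/5)²)*18 = (39*(169/25))*18 = (6591/25)*18 = 118638/25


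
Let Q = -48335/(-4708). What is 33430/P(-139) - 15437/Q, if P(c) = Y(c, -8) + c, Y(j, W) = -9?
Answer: -6186046829/3576790 ≈ -1729.5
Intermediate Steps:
Q = 48335/4708 (Q = -48335*(-1/4708) = 48335/4708 ≈ 10.267)
P(c) = -9 + c
33430/P(-139) - 15437/Q = 33430/(-9 - 139) - 15437/48335/4708 = 33430/(-148) - 15437*4708/48335 = 33430*(-1/148) - 72677396/48335 = -16715/74 - 72677396/48335 = -6186046829/3576790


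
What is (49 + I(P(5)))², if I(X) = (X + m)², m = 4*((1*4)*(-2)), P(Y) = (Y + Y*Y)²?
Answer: 567721561729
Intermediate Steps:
P(Y) = (Y + Y²)²
m = -32 (m = 4*(4*(-2)) = 4*(-8) = -32)
I(X) = (-32 + X)² (I(X) = (X - 32)² = (-32 + X)²)
(49 + I(P(5)))² = (49 + (-32 + 5²*(1 + 5)²)²)² = (49 + (-32 + 25*6²)²)² = (49 + (-32 + 25*36)²)² = (49 + (-32 + 900)²)² = (49 + 868²)² = (49 + 753424)² = 753473² = 567721561729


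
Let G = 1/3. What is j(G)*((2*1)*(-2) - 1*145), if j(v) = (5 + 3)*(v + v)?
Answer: -2384/3 ≈ -794.67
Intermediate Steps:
G = ⅓ ≈ 0.33333
j(v) = 16*v (j(v) = 8*(2*v) = 16*v)
j(G)*((2*1)*(-2) - 1*145) = (16*(⅓))*((2*1)*(-2) - 1*145) = 16*(2*(-2) - 145)/3 = 16*(-4 - 145)/3 = (16/3)*(-149) = -2384/3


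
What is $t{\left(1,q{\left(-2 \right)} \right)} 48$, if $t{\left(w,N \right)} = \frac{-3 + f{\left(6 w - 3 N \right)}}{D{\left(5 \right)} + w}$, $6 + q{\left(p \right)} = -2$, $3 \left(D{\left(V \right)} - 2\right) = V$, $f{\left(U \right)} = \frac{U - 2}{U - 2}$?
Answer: $- \frac{144}{7} \approx -20.571$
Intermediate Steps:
$f{\left(U \right)} = 1$ ($f{\left(U \right)} = \frac{-2 + U}{-2 + U} = 1$)
$D{\left(V \right)} = 2 + \frac{V}{3}$
$q{\left(p \right)} = -8$ ($q{\left(p \right)} = -6 - 2 = -8$)
$t{\left(w,N \right)} = - \frac{2}{\frac{11}{3} + w}$ ($t{\left(w,N \right)} = \frac{-3 + 1}{\left(2 + \frac{1}{3} \cdot 5\right) + w} = - \frac{2}{\left(2 + \frac{5}{3}\right) + w} = - \frac{2}{\frac{11}{3} + w}$)
$t{\left(1,q{\left(-2 \right)} \right)} 48 = - \frac{6}{11 + 3 \cdot 1} \cdot 48 = - \frac{6}{11 + 3} \cdot 48 = - \frac{6}{14} \cdot 48 = \left(-6\right) \frac{1}{14} \cdot 48 = \left(- \frac{3}{7}\right) 48 = - \frac{144}{7}$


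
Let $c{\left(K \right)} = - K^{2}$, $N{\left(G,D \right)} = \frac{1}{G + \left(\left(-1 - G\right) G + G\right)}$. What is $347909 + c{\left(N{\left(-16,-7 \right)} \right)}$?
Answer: $\frac{25739699455}{73984} \approx 3.4791 \cdot 10^{5}$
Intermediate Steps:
$N{\left(G,D \right)} = \frac{1}{2 G + G \left(-1 - G\right)}$ ($N{\left(G,D \right)} = \frac{1}{G + \left(G \left(-1 - G\right) + G\right)} = \frac{1}{G + \left(G + G \left(-1 - G\right)\right)} = \frac{1}{2 G + G \left(-1 - G\right)}$)
$347909 + c{\left(N{\left(-16,-7 \right)} \right)} = 347909 - \left(- \frac{1}{\left(-16\right) \left(-1 - 16\right)}\right)^{2} = 347909 - \left(\left(-1\right) \left(- \frac{1}{16}\right) \frac{1}{-17}\right)^{2} = 347909 - \left(\left(-1\right) \left(- \frac{1}{16}\right) \left(- \frac{1}{17}\right)\right)^{2} = 347909 - \left(- \frac{1}{272}\right)^{2} = 347909 - \frac{1}{73984} = \frac{25739699455}{73984}$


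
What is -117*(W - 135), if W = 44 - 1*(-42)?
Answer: 5733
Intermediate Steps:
W = 86 (W = 44 + 42 = 86)
-117*(W - 135) = -117*(86 - 135) = -117*(-49) = 5733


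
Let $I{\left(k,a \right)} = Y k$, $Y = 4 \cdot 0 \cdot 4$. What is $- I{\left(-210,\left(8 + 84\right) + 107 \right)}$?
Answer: $0$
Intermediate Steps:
$Y = 0$ ($Y = 0 \cdot 4 = 0$)
$I{\left(k,a \right)} = 0$ ($I{\left(k,a \right)} = 0 k = 0$)
$- I{\left(-210,\left(8 + 84\right) + 107 \right)} = \left(-1\right) 0 = 0$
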